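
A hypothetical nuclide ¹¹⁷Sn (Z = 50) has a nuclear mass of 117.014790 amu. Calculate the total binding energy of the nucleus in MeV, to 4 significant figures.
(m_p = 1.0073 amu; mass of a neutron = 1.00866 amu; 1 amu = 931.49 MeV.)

Mass of separated nucleons = 50(1.0073) + 67(1.00866) = 50.3650 + 67.58022 = 117.94522 amu
The mass defect is 117.94522 − 117.014790 = 0.930430 amu.
Binding energy = Δm·c² = 0.930430 × 931.49 MeV/amu = 866.686 MeV

866.7 MeV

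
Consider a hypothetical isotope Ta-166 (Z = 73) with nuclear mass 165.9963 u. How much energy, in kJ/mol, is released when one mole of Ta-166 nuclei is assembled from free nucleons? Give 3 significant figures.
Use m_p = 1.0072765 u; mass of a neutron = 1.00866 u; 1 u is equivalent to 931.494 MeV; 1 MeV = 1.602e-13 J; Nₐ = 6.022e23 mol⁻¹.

1.20e+11 kJ/mol

Z = 73, so N = A − Z = 166 − 73 = 93.
Σm = 73·m_p + 93·m_n = 73.5311845 + 93.80538 = 167.3365645 u
The mass defect is 167.3365645 − 165.9963 = 1.3402645 u.
Binding energy = Δm·c² = 1.3402645 × 931.494 MeV/u = 1248.45 MeV
Per nucleus in joules: 1248.45 MeV × 1.602e-13 J/MeV = 2.0000e-10 J
Per mole: 2.0000e-10 J × 6.022e23 mol⁻¹ = 1.2044e+14 J/mol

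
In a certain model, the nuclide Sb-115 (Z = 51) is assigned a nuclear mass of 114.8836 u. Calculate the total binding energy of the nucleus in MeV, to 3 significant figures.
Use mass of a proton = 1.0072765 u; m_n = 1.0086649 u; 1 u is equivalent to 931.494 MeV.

971 MeV

The nucleus contains 51 protons and 115 − 51 = 64 neutrons.
Mass of separated nucleons = 51(1.0072765) + 64(1.0086649) = 51.3711015 + 64.5545536 = 115.9256551 u
Mass defect Δm = 115.9256551 − 114.8836 = 1.0420551 u
E_B = 1.0420551 × 931.494 = 970.668 MeV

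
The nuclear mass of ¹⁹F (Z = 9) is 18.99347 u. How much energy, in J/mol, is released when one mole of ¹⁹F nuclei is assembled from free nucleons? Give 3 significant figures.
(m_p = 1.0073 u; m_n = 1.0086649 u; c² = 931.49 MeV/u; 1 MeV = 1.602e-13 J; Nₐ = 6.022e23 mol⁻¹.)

The nucleus contains 9 protons and 19 − 9 = 10 neutrons.
Mass of separated nucleons = 9(1.0073) + 10(1.0086649) = 9.0657 + 10.0866490 = 19.1523490 u
Mass defect Δm = 19.1523490 − 18.99347 = 0.1588790 u
Converting to energy: 0.1588790 u × 931.49 MeV/u = 147.994 MeV
Per nucleus in joules: 147.994 MeV × 1.602e-13 J/MeV = 2.3709e-11 J
Per mole: 2.3709e-11 J × 6.022e23 mol⁻¹ = 1.4278e+13 J/mol

1.43e+13 J/mol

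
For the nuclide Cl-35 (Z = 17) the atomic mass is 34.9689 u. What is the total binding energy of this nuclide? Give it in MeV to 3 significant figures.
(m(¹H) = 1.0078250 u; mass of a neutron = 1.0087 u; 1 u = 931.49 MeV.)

Mass of separated nucleons = 17(1.0078250) + 18(1.0087) = 17.1330250 + 18.1566 = 35.2896250 u
Δm = 35.2896250 − 34.9689 = 0.3207250 u
E_B = 0.3207250 × 931.49 = 298.752 MeV

299 MeV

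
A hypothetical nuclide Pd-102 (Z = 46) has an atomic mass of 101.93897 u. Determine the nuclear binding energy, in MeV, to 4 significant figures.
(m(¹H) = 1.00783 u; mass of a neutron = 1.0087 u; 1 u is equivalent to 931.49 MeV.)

846.2 MeV

With 46 protons and 56 neutrons (A = 102):
Total constituent mass: 46 × 1.00783 + 56 × 1.0087 = 102.84738 u
Δm = 102.84738 − 101.93897 = 0.90841 u
Converting to energy: 0.90841 u × 931.49 MeV/u = 846.175 MeV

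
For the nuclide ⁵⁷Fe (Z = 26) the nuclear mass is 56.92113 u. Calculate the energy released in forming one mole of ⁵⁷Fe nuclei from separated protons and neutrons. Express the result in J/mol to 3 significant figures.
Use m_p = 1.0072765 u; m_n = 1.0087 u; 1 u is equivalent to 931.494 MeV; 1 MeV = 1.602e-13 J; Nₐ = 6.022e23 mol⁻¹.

4.83e+13 J/mol

Mass of separated nucleons = 26(1.0072765) + 31(1.0087) = 26.1891890 + 31.2697 = 57.4588890 u
Δm = 57.4588890 − 56.92113 = 0.5377590 u
E_B = 0.5377590 × 931.494 = 500.919 MeV
Per nucleus in joules: 500.919 MeV × 1.602e-13 J/MeV = 8.0247e-11 J
Per mole: 8.0247e-11 J × 6.022e23 mol⁻¹ = 4.8325e+13 J/mol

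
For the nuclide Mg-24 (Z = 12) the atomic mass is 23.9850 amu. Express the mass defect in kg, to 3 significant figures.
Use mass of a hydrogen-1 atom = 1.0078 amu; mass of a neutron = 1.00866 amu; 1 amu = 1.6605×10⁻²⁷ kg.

3.53e-28 kg

With 12 protons and 12 neutrons (A = 24):
Mass of separated nucleons = 12(1.0078) + 12(1.00866) = 12.0936 + 12.10392 = 24.19752 amu
The mass defect is 24.19752 − 23.9850 = 0.21252 amu.
In SI units: 0.21252 amu × 1.6605×10⁻²⁷ kg/amu = 3.5289e-28 kg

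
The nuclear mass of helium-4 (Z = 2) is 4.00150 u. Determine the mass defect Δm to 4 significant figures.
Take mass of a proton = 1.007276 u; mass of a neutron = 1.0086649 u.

0.03038 u

Mass of separated nucleons = 2(1.007276) + 2(1.0086649) = 2.014552 + 2.0173298 = 4.0318818 u
Mass defect Δm = 4.0318818 − 4.00150 = 0.0303818 u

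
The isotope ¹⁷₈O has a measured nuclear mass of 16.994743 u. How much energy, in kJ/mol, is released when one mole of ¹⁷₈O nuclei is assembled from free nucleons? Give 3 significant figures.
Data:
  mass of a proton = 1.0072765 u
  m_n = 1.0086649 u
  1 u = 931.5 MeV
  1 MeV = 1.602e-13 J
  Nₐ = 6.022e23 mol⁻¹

Z = 8, so N = A − Z = 17 − 8 = 9.
Total constituent mass: 8 × 1.0072765 + 9 × 1.0086649 = 17.1361961 u
The mass defect is 17.1361961 − 16.994743 = 0.1414531 u.
Binding energy = Δm·c² = 0.1414531 × 931.5 MeV/u = 131.764 MeV
Per nucleus in joules: 131.764 MeV × 1.602e-13 J/MeV = 2.1109e-11 J
Per mole: 2.1109e-11 J × 6.022e23 mol⁻¹ = 1.2712e+13 J/mol

1.27e+10 kJ/mol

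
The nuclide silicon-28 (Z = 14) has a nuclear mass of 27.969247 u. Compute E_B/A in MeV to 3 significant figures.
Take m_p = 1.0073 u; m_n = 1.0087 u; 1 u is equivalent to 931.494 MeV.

8.48 MeV/nucleon

Z = 14, so N = A − Z = 28 − 14 = 14.
Mass of separated nucleons = 14(1.0073) + 14(1.0087) = 14.1022 + 14.1218 = 28.2240 u
Mass defect Δm = 28.2240 − 27.969247 = 0.254753 u
Converting to energy: 0.254753 u × 931.494 MeV/u = 237.301 MeV
Dividing by A = 28 gives 8.475 MeV per nucleon.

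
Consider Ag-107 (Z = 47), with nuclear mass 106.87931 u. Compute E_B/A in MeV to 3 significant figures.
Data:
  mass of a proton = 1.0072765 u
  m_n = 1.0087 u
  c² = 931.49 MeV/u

Σm = 47·m_p + 60·m_n = 47.3419955 + 60.5220 = 107.8639955 u
The mass defect is 107.8639955 − 106.87931 = 0.9846855 u.
E_B = 0.9846855 × 931.49 = 917.225 MeV
BE/A = 917.225 MeV / 107 = 8.572 MeV/nucleon

8.57 MeV/nucleon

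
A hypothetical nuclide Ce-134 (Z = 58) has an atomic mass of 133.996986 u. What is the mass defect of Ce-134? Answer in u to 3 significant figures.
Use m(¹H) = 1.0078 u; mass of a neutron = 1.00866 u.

1.11 u

Mass of separated nucleons = 58(1.0078) + 76(1.00866) = 58.4524 + 76.65816 = 135.11056 u
Δm = 135.11056 − 133.996986 = 1.113574 u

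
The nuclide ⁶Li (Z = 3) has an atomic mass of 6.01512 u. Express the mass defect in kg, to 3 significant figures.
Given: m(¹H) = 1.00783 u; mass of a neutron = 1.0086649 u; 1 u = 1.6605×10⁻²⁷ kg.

5.71e-29 kg

Total constituent mass: 3 × 1.00783 + 3 × 1.0086649 = 6.0494847 u
The mass defect is 6.0494847 − 6.01512 = 0.0343647 u.
In SI units: 0.0343647 u × 1.6605×10⁻²⁷ kg/u = 5.7063e-29 kg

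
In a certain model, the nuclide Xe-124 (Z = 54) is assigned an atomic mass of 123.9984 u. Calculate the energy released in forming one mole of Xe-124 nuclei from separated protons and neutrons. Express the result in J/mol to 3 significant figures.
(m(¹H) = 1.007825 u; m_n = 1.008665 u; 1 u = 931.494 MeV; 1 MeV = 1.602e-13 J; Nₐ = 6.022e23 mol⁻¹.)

9.26e+13 J/mol

Mass of separated nucleons = 54(1.007825) + 70(1.008665) = 54.422550 + 70.606550 = 125.029100 u
The mass defect is 125.029100 − 123.9984 = 1.030700 u.
E_B = 1.030700 × 931.494 = 960.091 MeV
Per nucleus in joules: 960.091 MeV × 1.602e-13 J/MeV = 1.5381e-10 J
Per mole: 1.5381e-10 J × 6.022e23 mol⁻¹ = 9.2624e+13 J/mol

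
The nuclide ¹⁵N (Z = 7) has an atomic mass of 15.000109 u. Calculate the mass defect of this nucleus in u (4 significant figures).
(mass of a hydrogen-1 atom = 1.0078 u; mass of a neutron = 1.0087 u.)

Total constituent mass: 7 × 1.0078 + 8 × 1.0087 = 15.1242 u
The mass defect is 15.1242 − 15.000109 = 0.124091 u.

0.1241 u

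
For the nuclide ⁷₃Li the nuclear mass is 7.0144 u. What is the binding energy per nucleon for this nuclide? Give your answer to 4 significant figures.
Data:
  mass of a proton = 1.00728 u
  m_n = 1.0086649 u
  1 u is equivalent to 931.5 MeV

5.602 MeV/nucleon

Total constituent mass: 3 × 1.00728 + 4 × 1.0086649 = 7.0564996 u
Δm = 7.0564996 − 7.0144 = 0.0420996 u
E_B = 0.0420996 × 931.5 = 39.2158 MeV
BE/A = 39.2158 MeV / 7 = 5.602 MeV/nucleon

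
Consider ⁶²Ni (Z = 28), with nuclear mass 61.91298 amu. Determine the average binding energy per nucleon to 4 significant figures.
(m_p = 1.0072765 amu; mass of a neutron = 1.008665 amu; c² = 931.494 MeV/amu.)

8.795 MeV/nucleon

Mass of separated nucleons = 28(1.0072765) + 34(1.008665) = 28.2037420 + 34.294610 = 62.4983520 amu
The mass defect is 62.4983520 − 61.91298 = 0.5853720 amu.
Binding energy = Δm·c² = 0.5853720 × 931.494 MeV/amu = 545.271 MeV
Per nucleon: 545.271 / 62 = 8.795 MeV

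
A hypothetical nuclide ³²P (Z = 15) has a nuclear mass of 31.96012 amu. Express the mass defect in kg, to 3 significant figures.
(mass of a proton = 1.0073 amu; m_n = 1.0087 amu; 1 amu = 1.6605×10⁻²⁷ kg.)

Total constituent mass: 15 × 1.0073 + 17 × 1.0087 = 32.2574 amu
Δm = 32.2574 − 31.96012 = 0.29728 amu
In SI units: 0.29728 amu × 1.6605×10⁻²⁷ kg/amu = 4.9363e-28 kg

4.94e-28 kg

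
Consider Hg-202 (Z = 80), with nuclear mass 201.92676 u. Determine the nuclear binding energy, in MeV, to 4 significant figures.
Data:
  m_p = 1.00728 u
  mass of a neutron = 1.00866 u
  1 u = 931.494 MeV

Σm = 80·m_p + 122·m_n = 80.58240 + 123.05652 = 203.63892 u
Mass defect Δm = 203.63892 − 201.92676 = 1.71216 u
Binding energy = Δm·c² = 1.71216 × 931.494 MeV/u = 1594.87 MeV

1595 MeV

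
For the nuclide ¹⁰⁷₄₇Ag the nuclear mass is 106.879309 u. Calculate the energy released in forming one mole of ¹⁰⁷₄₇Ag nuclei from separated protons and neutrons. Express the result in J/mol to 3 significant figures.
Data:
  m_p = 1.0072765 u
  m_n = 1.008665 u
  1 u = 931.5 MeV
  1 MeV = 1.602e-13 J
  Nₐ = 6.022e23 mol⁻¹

8.83e+13 J/mol

Z = 47, so N = A − Z = 107 − 47 = 60.
Total constituent mass: 47 × 1.0072765 + 60 × 1.008665 = 107.8618955 u
The mass defect is 107.8618955 − 106.879309 = 0.9825865 u.
Converting to energy: 0.9825865 u × 931.5 MeV/u = 915.279 MeV
Per nucleus in joules: 915.279 MeV × 1.602e-13 J/MeV = 1.4663e-10 J
Per mole: 1.4663e-10 J × 6.022e23 mol⁻¹ = 8.8301e+13 J/mol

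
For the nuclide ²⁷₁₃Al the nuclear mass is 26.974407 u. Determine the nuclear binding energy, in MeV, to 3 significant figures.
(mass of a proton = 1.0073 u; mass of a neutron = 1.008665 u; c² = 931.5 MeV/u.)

With 13 protons and 14 neutrons (A = 27):
Total constituent mass: 13 × 1.0073 + 14 × 1.008665 = 27.216210 u
Mass defect Δm = 27.216210 − 26.974407 = 0.241803 u
E_B = 0.241803 × 931.5 = 225.239 MeV

225 MeV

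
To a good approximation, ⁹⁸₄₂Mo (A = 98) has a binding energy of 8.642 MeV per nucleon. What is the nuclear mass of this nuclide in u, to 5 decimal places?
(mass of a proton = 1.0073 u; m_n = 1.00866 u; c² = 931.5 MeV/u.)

97.88236 u

Total binding energy = 98 × 8.642 = 846.916 MeV
Mass defect = 846.916 MeV / (931.5 MeV/u) = 0.9091959 u
Constituent mass = 42(1.0073) + 56(1.00866) = 98.79156 u
Nuclear mass = 98.79156 − 0.9091959 = 97.8823641 u ≈ 97.88236 u (to 5 decimal places)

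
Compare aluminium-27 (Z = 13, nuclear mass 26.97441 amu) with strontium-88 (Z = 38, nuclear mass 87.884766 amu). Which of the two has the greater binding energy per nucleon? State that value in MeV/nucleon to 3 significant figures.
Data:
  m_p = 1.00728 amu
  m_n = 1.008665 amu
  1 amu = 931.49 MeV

strontium-88; 8.73 MeV/nucleon

aluminium-27: Σm = 13(1.00728) + 14(1.008665) = 27.215950 amu; Δm = 0.241540 amu; E_B = 224.99 MeV; E_B/A = 8.333 MeV
strontium-88: Σm = 38(1.00728) + 50(1.008665) = 88.709890 amu; Δm = 0.825124 amu; E_B = 768.59 MeV; E_B/A = 8.734 MeV
strontium-88 has the higher binding energy per nucleon, so it is the more tightly bound nucleus.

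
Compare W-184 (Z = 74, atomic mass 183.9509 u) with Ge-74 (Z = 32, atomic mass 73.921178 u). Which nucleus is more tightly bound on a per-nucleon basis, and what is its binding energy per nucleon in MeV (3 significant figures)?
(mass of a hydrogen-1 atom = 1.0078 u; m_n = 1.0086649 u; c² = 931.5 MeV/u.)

W-184: Σm = 74(1.0078) + 110(1.0086649) = 185.5303390 u; Δm = 1.5794390 u; E_B = 1471.2 MeV; E_B/A = 7.996 MeV
Ge-74: Σm = 32(1.0078) + 42(1.0086649) = 74.6135258 u; Δm = 0.6923478 u; E_B = 644.92 MeV; E_B/A = 8.715 MeV
Ge-74 has the higher binding energy per nucleon, so it is the more tightly bound nucleus.

Ge-74; 8.72 MeV/nucleon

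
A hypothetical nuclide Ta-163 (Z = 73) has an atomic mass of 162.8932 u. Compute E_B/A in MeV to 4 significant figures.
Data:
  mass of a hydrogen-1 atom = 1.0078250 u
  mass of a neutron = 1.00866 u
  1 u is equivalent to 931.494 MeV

Mass of separated nucleons = 73(1.0078250) + 90(1.00866) = 73.5712250 + 90.77940 = 164.3506250 u
Mass defect Δm = 164.3506250 − 162.8932 = 1.4574250 u
Converting to energy: 1.4574250 u × 931.494 MeV/u = 1357.58 MeV
Per nucleon: 1357.58 / 163 = 8.329 MeV

8.329 MeV/nucleon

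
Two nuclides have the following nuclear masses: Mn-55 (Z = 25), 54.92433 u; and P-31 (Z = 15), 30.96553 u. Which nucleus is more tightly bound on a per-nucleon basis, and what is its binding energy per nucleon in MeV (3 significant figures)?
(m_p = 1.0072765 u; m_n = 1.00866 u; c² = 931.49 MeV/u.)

Mn-55; 8.76 MeV/nucleon

Mn-55: Σm = 25(1.0072765) + 30(1.00866) = 55.4417125 u; Δm = 0.5173825 u; E_B = 481.937 MeV; E_B/A = 8.762 MeV
P-31: Σm = 15(1.0072765) + 16(1.00866) = 31.2477075 u; Δm = 0.2821775 u; E_B = 262.85 MeV; E_B/A = 8.479 MeV
Mn-55 has the higher binding energy per nucleon, so it is the more tightly bound nucleus.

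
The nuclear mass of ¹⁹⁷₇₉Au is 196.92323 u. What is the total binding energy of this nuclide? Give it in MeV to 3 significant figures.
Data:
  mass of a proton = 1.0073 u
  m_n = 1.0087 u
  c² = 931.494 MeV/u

Σm = 79·m_p + 118·m_n = 79.5767 + 119.0266 = 198.6033 u
Mass defect Δm = 198.6033 − 196.92323 = 1.68007 u
Converting to energy: 1.68007 u × 931.494 MeV/u = 1564.98 MeV

1560 MeV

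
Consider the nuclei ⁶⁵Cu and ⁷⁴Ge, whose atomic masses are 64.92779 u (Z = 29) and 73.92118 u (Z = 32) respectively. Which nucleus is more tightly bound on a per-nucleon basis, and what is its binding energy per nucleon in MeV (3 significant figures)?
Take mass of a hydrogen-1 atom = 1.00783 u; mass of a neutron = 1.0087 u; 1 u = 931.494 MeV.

⁶⁵Cu; 8.78 MeV/nucleon

⁶⁵Cu: Σm = 29(1.00783) + 36(1.0087) = 65.54027 u; Δm = 0.61248 u; E_B = 570.52 MeV; E_B/A = 8.777 MeV
⁷⁴Ge: Σm = 32(1.00783) + 42(1.0087) = 74.61596 u; Δm = 0.69478 u; E_B = 647.18 MeV; E_B/A = 8.746 MeV
⁶⁵Cu has the higher binding energy per nucleon, so it is the more tightly bound nucleus.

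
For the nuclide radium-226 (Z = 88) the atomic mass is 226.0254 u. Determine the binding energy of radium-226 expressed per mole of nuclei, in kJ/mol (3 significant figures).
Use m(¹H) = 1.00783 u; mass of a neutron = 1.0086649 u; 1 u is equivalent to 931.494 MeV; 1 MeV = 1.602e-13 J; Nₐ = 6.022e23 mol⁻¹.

Σm = 88·m(¹H) + 138·m_n = 88.68904 + 139.1957562 = 227.8847962 u
Mass defect Δm = 227.8847962 − 226.0254 = 1.8593962 u
Converting to energy: 1.8593962 u × 931.494 MeV/u = 1732.02 MeV
Per nucleus in joules: 1732.02 MeV × 1.602e-13 J/MeV = 2.7747e-10 J
Per mole: 2.7747e-10 J × 6.022e23 mol⁻¹ = 1.6709e+14 J/mol

1.67e+11 kJ/mol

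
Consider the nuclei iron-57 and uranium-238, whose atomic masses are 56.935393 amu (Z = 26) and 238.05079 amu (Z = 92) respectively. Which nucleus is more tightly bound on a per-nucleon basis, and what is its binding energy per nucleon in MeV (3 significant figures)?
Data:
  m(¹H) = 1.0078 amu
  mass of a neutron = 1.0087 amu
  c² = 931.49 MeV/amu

iron-57; 8.78 MeV/nucleon

iron-57: Σm = 26(1.0078) + 31(1.0087) = 57.4725 amu; Δm = 0.537107 amu; E_B = 500.31 MeV; E_B/A = 8.777 MeV
uranium-238: Σm = 92(1.0078) + 146(1.0087) = 239.9878 amu; Δm = 1.93701 amu; E_B = 1804.3 MeV; E_B/A = 7.581 MeV
iron-57 has the higher binding energy per nucleon, so it is the more tightly bound nucleus.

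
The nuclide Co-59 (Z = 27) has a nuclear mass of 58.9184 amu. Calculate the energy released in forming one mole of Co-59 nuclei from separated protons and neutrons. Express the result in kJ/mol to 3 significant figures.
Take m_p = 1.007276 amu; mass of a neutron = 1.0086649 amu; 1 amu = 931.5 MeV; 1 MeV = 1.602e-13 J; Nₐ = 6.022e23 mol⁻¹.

The nucleus contains 27 protons and 59 − 27 = 32 neutrons.
Mass of separated nucleons = 27(1.007276) + 32(1.0086649) = 27.196452 + 32.2772768 = 59.4737288 amu
Δm = 59.4737288 − 58.9184 = 0.5553288 amu
Converting to energy: 0.5553288 amu × 931.5 MeV/amu = 517.289 MeV
Per nucleus in joules: 517.289 MeV × 1.602e-13 J/MeV = 8.2870e-11 J
Per mole: 8.2870e-11 J × 6.022e23 mol⁻¹ = 4.9904e+13 J/mol

4.99e+10 kJ/mol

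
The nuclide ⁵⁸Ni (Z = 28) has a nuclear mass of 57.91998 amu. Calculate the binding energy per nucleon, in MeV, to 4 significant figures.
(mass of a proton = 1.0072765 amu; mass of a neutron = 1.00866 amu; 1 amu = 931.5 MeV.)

With 28 protons and 30 neutrons (A = 58):
Σm = 28·m_p + 30·m_n = 28.2037420 + 30.25980 = 58.4635420 amu
The mass defect is 58.4635420 − 57.91998 = 0.5435620 amu.
Converting to energy: 0.5435620 amu × 931.5 MeV/amu = 506.328 MeV
Dividing by A = 58 gives 8.730 MeV per nucleon.

8.730 MeV/nucleon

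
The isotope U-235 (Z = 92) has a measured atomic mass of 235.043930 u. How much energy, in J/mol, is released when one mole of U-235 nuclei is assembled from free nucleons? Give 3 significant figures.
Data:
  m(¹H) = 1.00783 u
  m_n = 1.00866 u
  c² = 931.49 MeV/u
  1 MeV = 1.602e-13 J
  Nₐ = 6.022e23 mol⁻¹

Mass of separated nucleons = 92(1.00783) + 143(1.00866) = 92.72036 + 144.23838 = 236.95874 u
Mass defect Δm = 236.95874 − 235.043930 = 1.914810 u
Converting to energy: 1.914810 u × 931.49 MeV/u = 1783.63 MeV
Per nucleus in joules: 1783.63 MeV × 1.602e-13 J/MeV = 2.8574e-10 J
Per mole: 2.8574e-10 J × 6.022e23 mol⁻¹ = 1.7207e+14 J/mol

1.72e+14 J/mol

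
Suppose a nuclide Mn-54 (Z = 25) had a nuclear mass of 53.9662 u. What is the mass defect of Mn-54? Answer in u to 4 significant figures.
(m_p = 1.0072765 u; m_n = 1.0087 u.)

Σm = 25·m_p + 29·m_n = 25.1819125 + 29.2523 = 54.4342125 u
The mass defect is 54.4342125 − 53.9662 = 0.4680125 u.

0.4680 u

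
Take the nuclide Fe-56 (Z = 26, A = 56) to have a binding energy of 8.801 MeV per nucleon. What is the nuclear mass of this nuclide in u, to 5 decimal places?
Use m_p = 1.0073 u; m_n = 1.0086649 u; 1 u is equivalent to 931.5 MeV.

55.92065 u

Total binding energy = 56 × 8.801 = 492.856 MeV
Mass defect = 492.856 MeV / (931.5 MeV/u) = 0.5290993 u
Constituent mass = 26(1.0073) + 30(1.0086649) = 56.4497470 u
Nuclear mass = 56.4497470 − 0.5290993 = 55.9206477 u ≈ 55.92065 u (to 5 decimal places)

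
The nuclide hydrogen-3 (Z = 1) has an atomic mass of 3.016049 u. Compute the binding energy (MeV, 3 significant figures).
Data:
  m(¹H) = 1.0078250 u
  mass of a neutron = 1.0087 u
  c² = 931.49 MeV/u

8.55 MeV

Z = 1, so N = A − Z = 3 − 1 = 2.
Total constituent mass: 1 × 1.0078250 + 2 × 1.0087 = 3.0252250 u
Mass defect Δm = 3.0252250 − 3.016049 = 0.0091760 u
Converting to energy: 0.0091760 u × 931.49 MeV/u = 8.54735 MeV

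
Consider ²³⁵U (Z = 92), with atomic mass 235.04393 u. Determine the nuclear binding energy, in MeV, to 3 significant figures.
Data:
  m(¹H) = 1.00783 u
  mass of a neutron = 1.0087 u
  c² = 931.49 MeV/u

1790 MeV

The nucleus contains 92 protons and 235 − 92 = 143 neutrons.
Mass of separated nucleons = 92(1.00783) + 143(1.0087) = 92.72036 + 144.2441 = 236.96446 u
Δm = 236.96446 − 235.04393 = 1.92053 u
Converting to energy: 1.92053 u × 931.49 MeV/u = 1788.95 MeV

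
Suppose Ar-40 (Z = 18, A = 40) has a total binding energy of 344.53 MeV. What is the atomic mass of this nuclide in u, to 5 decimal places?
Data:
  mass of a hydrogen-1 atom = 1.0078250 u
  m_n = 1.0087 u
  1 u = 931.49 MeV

39.96238 u

Mass defect = 344.53 MeV / (931.49 MeV/u) = 0.3698698 u
Constituent mass = 18(1.0078250) + 22(1.0087) = 40.3322500 u
Atomic mass = 40.3322500 − 0.3698698 = 39.9623802 u ≈ 39.96238 u (to 5 decimal places)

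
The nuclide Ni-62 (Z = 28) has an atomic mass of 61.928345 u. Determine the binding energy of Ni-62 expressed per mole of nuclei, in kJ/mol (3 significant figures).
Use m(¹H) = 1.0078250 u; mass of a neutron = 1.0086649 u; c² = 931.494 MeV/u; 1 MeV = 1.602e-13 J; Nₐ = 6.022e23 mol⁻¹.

Z = 28, so N = A − Z = 62 − 28 = 34.
Mass of separated nucleons = 28(1.0078250) + 34(1.0086649) = 28.2191000 + 34.2946066 = 62.5137066 u
The mass defect is 62.5137066 − 61.928345 = 0.5853616 u.
E_B = 0.5853616 × 931.494 = 545.261 MeV
Per nucleus in joules: 545.261 MeV × 1.602e-13 J/MeV = 8.7351e-11 J
Per mole: 8.7351e-11 J × 6.022e23 mol⁻¹ = 5.2603e+13 J/mol

5.26e+10 kJ/mol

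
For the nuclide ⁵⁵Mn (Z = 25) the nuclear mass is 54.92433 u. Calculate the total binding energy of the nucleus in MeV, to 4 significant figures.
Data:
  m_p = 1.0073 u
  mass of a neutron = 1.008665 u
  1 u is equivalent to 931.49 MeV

482.6 MeV

The nucleus contains 25 protons and 55 − 25 = 30 neutrons.
Mass of separated nucleons = 25(1.0073) + 30(1.008665) = 25.1825 + 30.259950 = 55.442450 u
The mass defect is 55.442450 − 54.92433 = 0.518120 u.
Converting to energy: 0.518120 u × 931.49 MeV/u = 482.624 MeV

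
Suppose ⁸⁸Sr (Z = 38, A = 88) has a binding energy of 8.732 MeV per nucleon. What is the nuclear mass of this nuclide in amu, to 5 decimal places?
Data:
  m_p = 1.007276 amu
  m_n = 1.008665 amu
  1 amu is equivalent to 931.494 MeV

87.88481 amu

Total binding energy = 88 × 8.732 = 768.416 MeV
Mass defect = 768.416 MeV / (931.494 MeV/amu) = 0.8249286 amu
Constituent mass = 38(1.007276) + 50(1.008665) = 88.709738 amu
Nuclear mass = 88.709738 − 0.8249286 = 87.8848094 amu ≈ 87.88481 amu (to 5 decimal places)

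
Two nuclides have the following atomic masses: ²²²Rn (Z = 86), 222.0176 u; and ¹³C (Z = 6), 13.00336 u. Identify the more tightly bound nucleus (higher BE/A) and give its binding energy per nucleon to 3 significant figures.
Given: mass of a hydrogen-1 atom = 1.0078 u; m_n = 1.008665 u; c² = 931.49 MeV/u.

²²²Rn; 7.69 MeV/nucleon

²²²Rn: Σm = 86(1.0078) + 136(1.008665) = 223.849240 u; Δm = 1.831640 u; E_B = 1706.15 MeV; E_B/A = 7.685 MeV
¹³C: Σm = 6(1.0078) + 7(1.008665) = 13.107455 u; Δm = 0.104095 u; E_B = 96.963 MeV; E_B/A = 7.459 MeV
²²²Rn has the higher binding energy per nucleon, so it is the more tightly bound nucleus.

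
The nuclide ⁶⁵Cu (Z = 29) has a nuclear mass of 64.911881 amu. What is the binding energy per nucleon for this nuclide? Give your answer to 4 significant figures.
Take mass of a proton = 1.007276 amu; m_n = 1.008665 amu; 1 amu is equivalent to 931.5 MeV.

Σm = 29·m_p + 36·m_n = 29.211004 + 36.311940 = 65.522944 amu
Mass defect Δm = 65.522944 − 64.911881 = 0.611063 amu
E_B = 0.611063 × 931.5 = 569.205 MeV
BE/A = 569.205 MeV / 65 = 8.757 MeV/nucleon

8.757 MeV/nucleon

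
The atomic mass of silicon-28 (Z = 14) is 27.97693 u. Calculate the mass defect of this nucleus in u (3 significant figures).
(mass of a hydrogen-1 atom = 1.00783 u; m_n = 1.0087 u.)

Total constituent mass: 14 × 1.00783 + 14 × 1.0087 = 28.23142 u
Δm = 28.23142 − 27.97693 = 0.25449 u

0.254 u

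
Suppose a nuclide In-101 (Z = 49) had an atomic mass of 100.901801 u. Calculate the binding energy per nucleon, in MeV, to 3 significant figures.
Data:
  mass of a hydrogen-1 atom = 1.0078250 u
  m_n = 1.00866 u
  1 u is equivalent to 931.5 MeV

Total constituent mass: 49 × 1.0078250 + 52 × 1.00866 = 101.8337450 u
Δm = 101.8337450 − 100.901801 = 0.9319440 u
Converting to energy: 0.9319440 u × 931.5 MeV/u = 868.106 MeV
Dividing by A = 101 gives 8.595 MeV per nucleon.

8.60 MeV/nucleon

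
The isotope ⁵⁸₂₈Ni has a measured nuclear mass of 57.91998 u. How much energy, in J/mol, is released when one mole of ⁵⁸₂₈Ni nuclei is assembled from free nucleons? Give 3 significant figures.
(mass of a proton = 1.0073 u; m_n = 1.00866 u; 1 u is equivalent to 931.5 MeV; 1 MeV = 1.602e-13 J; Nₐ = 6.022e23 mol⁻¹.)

Mass of separated nucleons = 28(1.0073) + 30(1.00866) = 28.2044 + 30.25980 = 58.46420 u
Δm = 58.46420 − 57.91998 = 0.54422 u
E_B = 0.54422 × 931.5 = 506.941 MeV
Per nucleus in joules: 506.941 MeV × 1.602e-13 J/MeV = 8.1212e-11 J
Per mole: 8.1212e-11 J × 6.022e23 mol⁻¹ = 4.8906e+13 J/mol

4.89e+13 J/mol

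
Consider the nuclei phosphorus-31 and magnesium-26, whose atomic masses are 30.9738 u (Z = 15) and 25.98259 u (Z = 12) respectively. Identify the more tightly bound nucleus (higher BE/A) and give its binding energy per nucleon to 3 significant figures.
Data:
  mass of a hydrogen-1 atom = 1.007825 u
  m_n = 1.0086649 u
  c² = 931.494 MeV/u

phosphorus-31; 8.48 MeV/nucleon

phosphorus-31: Σm = 15(1.007825) + 16(1.0086649) = 31.2560134 u; Δm = 0.2822134 u; E_B = 262.88 MeV; E_B/A = 8.480 MeV
magnesium-26: Σm = 12(1.007825) + 14(1.0086649) = 26.2152086 u; Δm = 0.2326186 u; E_B = 216.68 MeV; E_B/A = 8.334 MeV
phosphorus-31 has the higher binding energy per nucleon, so it is the more tightly bound nucleus.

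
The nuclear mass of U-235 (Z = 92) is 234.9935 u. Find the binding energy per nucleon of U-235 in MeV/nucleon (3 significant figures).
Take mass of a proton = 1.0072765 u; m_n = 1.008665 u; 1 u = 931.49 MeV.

Total constituent mass: 92 × 1.0072765 + 143 × 1.008665 = 236.9085330 u
The mass defect is 236.9085330 − 234.9935 = 1.9150330 u.
Binding energy = Δm·c² = 1.9150330 × 931.49 MeV/u = 1783.83 MeV
Dividing by A = 235 gives 7.591 MeV per nucleon.

7.59 MeV/nucleon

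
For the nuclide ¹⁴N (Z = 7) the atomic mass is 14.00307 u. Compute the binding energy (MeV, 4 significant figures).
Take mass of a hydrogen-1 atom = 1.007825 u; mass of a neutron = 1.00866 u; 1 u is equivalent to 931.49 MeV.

The nucleus contains 7 protons and 14 − 7 = 7 neutrons.
Total constituent mass: 7 × 1.007825 + 7 × 1.00866 = 14.115395 u
Mass defect Δm = 14.115395 − 14.00307 = 0.112325 u
Converting to energy: 0.112325 u × 931.49 MeV/u = 104.630 MeV

104.6 MeV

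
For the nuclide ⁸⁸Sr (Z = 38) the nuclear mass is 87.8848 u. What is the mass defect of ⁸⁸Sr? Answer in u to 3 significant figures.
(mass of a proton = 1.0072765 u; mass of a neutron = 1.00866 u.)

With 38 protons and 50 neutrons (A = 88):
Total constituent mass: 38 × 1.0072765 + 50 × 1.00866 = 88.7095070 u
Mass defect Δm = 88.7095070 − 87.8848 = 0.8247070 u

0.825 u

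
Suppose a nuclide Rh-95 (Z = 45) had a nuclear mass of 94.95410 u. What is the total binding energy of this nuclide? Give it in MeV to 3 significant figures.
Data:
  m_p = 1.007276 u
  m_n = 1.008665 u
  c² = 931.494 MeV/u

Total constituent mass: 45 × 1.007276 + 50 × 1.008665 = 95.760670 u
The mass defect is 95.760670 − 94.95410 = 0.806570 u.
E_B = 0.806570 × 931.494 = 751.315 MeV

751 MeV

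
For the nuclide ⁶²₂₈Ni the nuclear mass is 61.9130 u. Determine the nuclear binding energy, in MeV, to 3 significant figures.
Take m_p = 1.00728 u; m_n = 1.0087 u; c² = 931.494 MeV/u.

546 MeV

The nucleus contains 28 protons and 62 − 28 = 34 neutrons.
Total constituent mass: 28 × 1.00728 + 34 × 1.0087 = 62.49964 u
The mass defect is 62.49964 − 61.9130 = 0.58664 u.
Converting to energy: 0.58664 u × 931.494 MeV/u = 546.452 MeV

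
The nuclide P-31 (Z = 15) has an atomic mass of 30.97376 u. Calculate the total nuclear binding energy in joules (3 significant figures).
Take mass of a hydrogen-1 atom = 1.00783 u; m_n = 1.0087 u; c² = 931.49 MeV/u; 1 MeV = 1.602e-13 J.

Mass of separated nucleons = 15(1.00783) + 16(1.0087) = 15.11745 + 16.1392 = 31.25665 u
The mass defect is 31.25665 − 30.97376 = 0.28289 u.
E_B = 0.28289 × 931.49 = 263.509 MeV
In joules: 263.509 MeV × 1.602e-13 J/MeV = 4.2214e-11 J

4.22e-11 J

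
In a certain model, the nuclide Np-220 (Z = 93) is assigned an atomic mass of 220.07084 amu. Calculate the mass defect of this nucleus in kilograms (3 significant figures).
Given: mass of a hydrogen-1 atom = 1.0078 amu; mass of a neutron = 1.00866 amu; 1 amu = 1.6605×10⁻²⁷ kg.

With 93 protons and 127 neutrons (A = 220):
Total constituent mass: 93 × 1.0078 + 127 × 1.00866 = 221.82522 amu
Mass defect Δm = 221.82522 − 220.07084 = 1.75438 amu
In SI units: 1.75438 amu × 1.6605×10⁻²⁷ kg/amu = 2.9131e-27 kg

2.91e-27 kg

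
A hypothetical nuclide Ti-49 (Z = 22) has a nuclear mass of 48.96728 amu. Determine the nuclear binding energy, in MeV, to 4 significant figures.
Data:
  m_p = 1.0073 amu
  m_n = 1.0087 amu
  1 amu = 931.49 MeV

With 22 protons and 27 neutrons (A = 49):
Mass of separated nucleons = 22(1.0073) + 27(1.0087) = 22.1606 + 27.2349 = 49.3955 amu
Mass defect Δm = 49.3955 − 48.96728 = 0.42822 amu
Converting to energy: 0.42822 amu × 931.49 MeV/amu = 398.883 MeV

398.9 MeV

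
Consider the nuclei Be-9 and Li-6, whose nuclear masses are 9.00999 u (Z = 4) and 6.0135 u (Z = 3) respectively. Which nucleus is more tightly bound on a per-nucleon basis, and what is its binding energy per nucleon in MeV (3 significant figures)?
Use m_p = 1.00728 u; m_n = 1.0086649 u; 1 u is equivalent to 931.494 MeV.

Be-9; 6.46 MeV/nucleon

Be-9: Σm = 4(1.00728) + 5(1.0086649) = 9.0724445 u; Δm = 0.0624545 u; E_B = 58.176 MeV; E_B/A = 6.464 MeV
Li-6: Σm = 3(1.00728) + 3(1.0086649) = 6.0478347 u; Δm = 0.0343347 u; E_B = 31.9826 MeV; E_B/A = 5.330 MeV
Be-9 has the higher binding energy per nucleon, so it is the more tightly bound nucleus.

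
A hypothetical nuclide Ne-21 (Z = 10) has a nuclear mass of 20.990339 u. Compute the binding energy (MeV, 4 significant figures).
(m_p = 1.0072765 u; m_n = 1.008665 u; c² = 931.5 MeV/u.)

165.6 MeV

Σm = 10·m_p + 11·m_n = 10.0727650 + 11.095315 = 21.1680800 u
Mass defect Δm = 21.1680800 − 20.990339 = 0.1777410 u
E_B = 0.1777410 × 931.5 = 165.566 MeV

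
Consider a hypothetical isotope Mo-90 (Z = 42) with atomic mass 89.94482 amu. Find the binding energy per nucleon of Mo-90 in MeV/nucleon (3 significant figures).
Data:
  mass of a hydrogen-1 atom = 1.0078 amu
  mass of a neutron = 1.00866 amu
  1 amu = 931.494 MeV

The nucleus contains 42 protons and 90 − 42 = 48 neutrons.
Total constituent mass: 42 × 1.0078 + 48 × 1.00866 = 90.74328 amu
Δm = 90.74328 − 89.94482 = 0.79846 amu
Binding energy = Δm·c² = 0.79846 × 931.494 MeV/amu = 743.761 MeV
Dividing by A = 90 gives 8.264 MeV per nucleon.

8.26 MeV/nucleon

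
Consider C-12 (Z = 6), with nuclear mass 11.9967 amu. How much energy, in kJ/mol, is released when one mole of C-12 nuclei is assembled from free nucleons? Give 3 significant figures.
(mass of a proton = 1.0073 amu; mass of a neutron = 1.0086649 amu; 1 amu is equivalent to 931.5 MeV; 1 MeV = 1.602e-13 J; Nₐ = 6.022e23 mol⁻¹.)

8.90e+09 kJ/mol

Total constituent mass: 6 × 1.0073 + 6 × 1.0086649 = 12.0957894 amu
Mass defect Δm = 12.0957894 − 11.9967 = 0.0990894 amu
Converting to energy: 0.0990894 amu × 931.5 MeV/amu = 92.3018 MeV
Per nucleus in joules: 92.3018 MeV × 1.602e-13 J/MeV = 1.4787e-11 J
Per mole: 1.4787e-11 J × 6.022e23 mol⁻¹ = 8.9047e+12 J/mol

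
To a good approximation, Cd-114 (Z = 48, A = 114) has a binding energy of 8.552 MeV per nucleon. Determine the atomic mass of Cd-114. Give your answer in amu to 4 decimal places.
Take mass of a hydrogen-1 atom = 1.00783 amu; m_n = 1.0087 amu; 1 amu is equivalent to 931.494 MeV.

Total binding energy = 114 × 8.552 = 974.928 MeV
Mass defect = 974.928 MeV / (931.494 MeV/amu) = 1.046628 amu
Constituent mass = 48(1.00783) + 66(1.0087) = 114.95004 amu
Atomic mass = 114.95004 − 1.046628 = 113.903412 amu ≈ 113.9034 amu (to 4 decimal places)

113.9034 amu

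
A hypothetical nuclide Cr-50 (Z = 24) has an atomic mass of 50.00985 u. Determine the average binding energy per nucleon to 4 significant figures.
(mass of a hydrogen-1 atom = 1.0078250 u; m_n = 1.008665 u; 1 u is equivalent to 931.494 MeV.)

The nucleus contains 24 protons and 50 − 24 = 26 neutrons.
Σm = 24·m(¹H) + 26·m_n = 24.1878000 + 26.225290 = 50.4130900 u
Δm = 50.4130900 − 50.00985 = 0.4032400 u
Converting to energy: 0.4032400 u × 931.494 MeV/u = 375.616 MeV
Per nucleon: 375.616 / 50 = 7.512 MeV

7.512 MeV/nucleon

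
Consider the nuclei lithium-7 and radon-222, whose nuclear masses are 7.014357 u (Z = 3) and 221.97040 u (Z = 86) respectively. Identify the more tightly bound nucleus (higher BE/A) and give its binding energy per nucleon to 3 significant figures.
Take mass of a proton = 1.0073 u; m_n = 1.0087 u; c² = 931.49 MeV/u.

lithium-7: Σm = 3(1.0073) + 4(1.0087) = 7.0567 u; Δm = 0.042343 u; E_B = 39.442 MeV; E_B/A = 5.6346 MeV
radon-222: Σm = 86(1.0073) + 136(1.0087) = 223.8110 u; Δm = 1.84060 u; E_B = 1714.5 MeV; E_B/A = 7.723 MeV
radon-222 has the higher binding energy per nucleon, so it is the more tightly bound nucleus.

radon-222; 7.72 MeV/nucleon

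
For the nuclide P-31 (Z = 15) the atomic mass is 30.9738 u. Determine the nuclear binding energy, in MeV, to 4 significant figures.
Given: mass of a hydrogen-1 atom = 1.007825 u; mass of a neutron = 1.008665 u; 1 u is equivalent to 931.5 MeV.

262.9 MeV

With 15 protons and 16 neutrons (A = 31):
Σm = 15·m(¹H) + 16·m_n = 15.117375 + 16.138640 = 31.256015 u
Mass defect Δm = 31.256015 − 30.9738 = 0.282215 u
E_B = 0.282215 × 931.5 = 262.883 MeV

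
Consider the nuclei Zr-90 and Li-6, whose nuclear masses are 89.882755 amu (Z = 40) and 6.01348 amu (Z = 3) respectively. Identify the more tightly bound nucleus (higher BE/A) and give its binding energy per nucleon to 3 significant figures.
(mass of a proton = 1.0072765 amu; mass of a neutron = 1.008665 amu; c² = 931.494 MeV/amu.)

Zr-90; 8.71 MeV/nucleon

Zr-90: Σm = 40(1.0072765) + 50(1.008665) = 90.7243100 amu; Δm = 0.8415550 amu; E_B = 783.90 MeV; E_B/A = 8.710 MeV
Li-6: Σm = 3(1.0072765) + 3(1.008665) = 6.0478245 amu; Δm = 0.0343445 amu; E_B = 31.992 MeV; E_B/A = 5.332 MeV
Zr-90 has the higher binding energy per nucleon, so it is the more tightly bound nucleus.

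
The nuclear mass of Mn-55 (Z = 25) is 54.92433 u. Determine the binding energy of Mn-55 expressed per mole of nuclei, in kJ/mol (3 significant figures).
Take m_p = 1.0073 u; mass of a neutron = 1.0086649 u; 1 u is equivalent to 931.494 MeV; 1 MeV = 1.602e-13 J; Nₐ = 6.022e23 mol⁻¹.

4.66e+10 kJ/mol

With 25 protons and 30 neutrons (A = 55):
Σm = 25·m_p + 30·m_n = 25.1825 + 30.2599470 = 55.4424470 u
The mass defect is 55.4424470 − 54.92433 = 0.5181170 u.
Binding energy = Δm·c² = 0.5181170 × 931.494 MeV/u = 482.623 MeV
Per nucleus in joules: 482.623 MeV × 1.602e-13 J/MeV = 7.7316e-11 J
Per mole: 7.7316e-11 J × 6.022e23 mol⁻¹ = 4.6560e+13 J/mol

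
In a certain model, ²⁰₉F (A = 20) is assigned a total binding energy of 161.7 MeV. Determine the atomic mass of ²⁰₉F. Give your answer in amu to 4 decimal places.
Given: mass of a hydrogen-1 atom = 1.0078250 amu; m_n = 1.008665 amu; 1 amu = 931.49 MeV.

19.9921 amu

Mass defect = 161.7 MeV / (931.49 MeV/amu) = 0.173593 amu
Constituent mass = 9(1.0078250) + 11(1.008665) = 20.1657400 amu
Atomic mass = 20.1657400 − 0.173593 = 19.9921470 amu ≈ 19.9921 amu (to 4 decimal places)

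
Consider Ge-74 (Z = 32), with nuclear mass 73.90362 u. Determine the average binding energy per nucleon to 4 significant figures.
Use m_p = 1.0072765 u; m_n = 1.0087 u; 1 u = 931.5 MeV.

Σm = 32·m_p + 42·m_n = 32.2328480 + 42.3654 = 74.5982480 u
The mass defect is 74.5982480 − 73.90362 = 0.6946280 u.
Binding energy = Δm·c² = 0.6946280 × 931.5 MeV/u = 647.046 MeV
BE/A = 647.046 MeV / 74 = 8.744 MeV/nucleon

8.744 MeV/nucleon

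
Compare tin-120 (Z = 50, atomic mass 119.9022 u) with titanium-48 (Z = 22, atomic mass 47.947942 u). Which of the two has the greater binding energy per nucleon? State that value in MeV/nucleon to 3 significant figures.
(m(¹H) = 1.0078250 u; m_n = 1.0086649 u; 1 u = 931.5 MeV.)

tin-120: Σm = 50(1.0078250) + 70(1.0086649) = 120.9977930 u; Δm = 1.0955930 u; E_B = 1020.54 MeV; E_B/A = 8.5045 MeV
titanium-48: Σm = 22(1.0078250) + 26(1.0086649) = 48.3974374 u; Δm = 0.4494954 u; E_B = 418.70 MeV; E_B/A = 8.723 MeV
titanium-48 has the higher binding energy per nucleon, so it is the more tightly bound nucleus.

titanium-48; 8.72 MeV/nucleon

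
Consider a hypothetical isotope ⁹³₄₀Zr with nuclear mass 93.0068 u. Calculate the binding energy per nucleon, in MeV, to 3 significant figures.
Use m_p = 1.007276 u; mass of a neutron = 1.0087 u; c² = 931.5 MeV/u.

Z = 40, so N = A − Z = 93 − 40 = 53.
Σm = 40·m_p + 53·m_n = 40.291040 + 53.4611 = 93.752140 u
Δm = 93.752140 − 93.0068 = 0.745340 u
Converting to energy: 0.745340 u × 931.5 MeV/u = 694.284 MeV
BE/A = 694.284 MeV / 93 = 7.465 MeV/nucleon

7.47 MeV/nucleon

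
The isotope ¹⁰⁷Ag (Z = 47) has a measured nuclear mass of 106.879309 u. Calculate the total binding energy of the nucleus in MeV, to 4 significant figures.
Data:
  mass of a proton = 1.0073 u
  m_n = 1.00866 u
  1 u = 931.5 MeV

With 47 protons and 60 neutrons (A = 107):
Mass of separated nucleons = 47(1.0073) + 60(1.00866) = 47.3431 + 60.51960 = 107.86270 u
Δm = 107.86270 − 106.879309 = 0.983391 u
Binding energy = Δm·c² = 0.983391 × 931.5 MeV/u = 916.029 MeV

916.0 MeV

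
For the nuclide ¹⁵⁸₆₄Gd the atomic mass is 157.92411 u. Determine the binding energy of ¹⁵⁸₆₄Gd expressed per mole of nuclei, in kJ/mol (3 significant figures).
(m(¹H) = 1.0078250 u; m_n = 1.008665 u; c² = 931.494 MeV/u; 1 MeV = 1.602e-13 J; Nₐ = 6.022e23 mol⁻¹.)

The nucleus contains 64 protons and 158 − 64 = 94 neutrons.
Mass of separated nucleons = 64(1.0078250) + 94(1.008665) = 64.5008000 + 94.814510 = 159.3153100 u
The mass defect is 159.3153100 − 157.92411 = 1.3912000 u.
Converting to energy: 1.3912000 u × 931.494 MeV/u = 1295.89 MeV
Per nucleus in joules: 1295.89 MeV × 1.602e-13 J/MeV = 2.0760e-10 J
Per mole: 2.0760e-10 J × 6.022e23 mol⁻¹ = 1.2502e+14 J/mol

1.25e+11 kJ/mol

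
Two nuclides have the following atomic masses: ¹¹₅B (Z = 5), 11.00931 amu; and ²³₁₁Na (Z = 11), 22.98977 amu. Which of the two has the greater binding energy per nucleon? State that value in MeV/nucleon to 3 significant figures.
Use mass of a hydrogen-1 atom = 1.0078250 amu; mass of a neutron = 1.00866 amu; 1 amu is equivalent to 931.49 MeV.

¹¹₅B: Σm = 5(1.0078250) + 6(1.00866) = 11.0910850 amu; Δm = 0.0817750 amu; E_B = 76.173 MeV; E_B/A = 6.9248 MeV
²³₁₁Na: Σm = 11(1.0078250) + 12(1.00866) = 23.1899950 amu; Δm = 0.2002250 amu; E_B = 186.51 MeV; E_B/A = 8.109 MeV
²³₁₁Na has the higher binding energy per nucleon, so it is the more tightly bound nucleus.

²³₁₁Na; 8.11 MeV/nucleon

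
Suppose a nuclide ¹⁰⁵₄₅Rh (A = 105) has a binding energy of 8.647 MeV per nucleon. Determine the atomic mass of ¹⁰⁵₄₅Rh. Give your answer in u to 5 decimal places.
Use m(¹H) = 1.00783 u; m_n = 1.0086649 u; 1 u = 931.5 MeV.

104.89754 u

Total binding energy = 105 × 8.647 = 907.935 MeV
Mass defect = 907.935 MeV / (931.5 MeV/u) = 0.9747021 u
Constituent mass = 45(1.00783) + 60(1.0086649) = 105.8722440 u
Atomic mass = 105.8722440 − 0.9747021 = 104.8975419 u ≈ 104.89754 u (to 5 decimal places)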